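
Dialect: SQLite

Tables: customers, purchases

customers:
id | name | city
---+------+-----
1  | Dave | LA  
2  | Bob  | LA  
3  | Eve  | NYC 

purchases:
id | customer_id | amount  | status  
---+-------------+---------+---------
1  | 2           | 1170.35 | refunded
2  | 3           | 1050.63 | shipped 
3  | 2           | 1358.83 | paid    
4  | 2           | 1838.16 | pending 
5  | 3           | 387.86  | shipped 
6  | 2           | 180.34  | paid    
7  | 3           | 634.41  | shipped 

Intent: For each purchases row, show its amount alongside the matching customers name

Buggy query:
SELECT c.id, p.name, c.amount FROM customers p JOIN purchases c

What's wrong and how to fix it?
Bug: Missing join condition: each purchases row is matched to all customers rows instead of just its own

Fix: Specify the join condition linking the foreign key to the parent id

Corrected query:
SELECT c.id, p.name, c.amount FROM customers p JOIN purchases c ON c.customer_id = p.id

Result:
id | name | amount 
---+------+--------
1  | Bob  | 1170.35
2  | Eve  | 1050.63
3  | Bob  | 1358.83
4  | Bob  | 1838.16
5  | Eve  | 387.86 
6  | Bob  | 180.34 
7  | Eve  | 634.41 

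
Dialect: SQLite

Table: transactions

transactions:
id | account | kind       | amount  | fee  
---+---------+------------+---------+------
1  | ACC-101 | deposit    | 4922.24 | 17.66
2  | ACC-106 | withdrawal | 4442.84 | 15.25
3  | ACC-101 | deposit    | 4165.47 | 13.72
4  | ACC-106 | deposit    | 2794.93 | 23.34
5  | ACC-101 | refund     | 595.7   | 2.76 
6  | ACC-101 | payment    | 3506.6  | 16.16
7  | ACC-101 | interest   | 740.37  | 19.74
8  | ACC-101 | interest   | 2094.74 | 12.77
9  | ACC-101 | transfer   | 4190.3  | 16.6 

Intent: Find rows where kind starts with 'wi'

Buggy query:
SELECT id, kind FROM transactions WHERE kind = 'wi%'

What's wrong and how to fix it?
Bug: '=' compares the literal string including the % character; pattern matching needs LIKE

Fix: Replace '=' with LIKE so 'wi%' is treated as a pattern

Corrected query:
SELECT id, kind FROM transactions WHERE kind LIKE 'wi%'

Result:
id | kind      
---+-----------
2  | withdrawal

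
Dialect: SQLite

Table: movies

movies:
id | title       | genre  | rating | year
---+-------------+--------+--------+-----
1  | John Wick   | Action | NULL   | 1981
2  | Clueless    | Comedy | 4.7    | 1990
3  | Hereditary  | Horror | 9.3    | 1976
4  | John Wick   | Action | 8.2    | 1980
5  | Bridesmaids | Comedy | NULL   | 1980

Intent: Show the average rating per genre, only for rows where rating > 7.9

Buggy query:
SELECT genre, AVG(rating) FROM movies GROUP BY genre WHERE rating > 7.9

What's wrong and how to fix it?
Bug: WHERE cannot follow GROUP BY

Fix: Move the WHERE clause before GROUP BY

Corrected query:
SELECT genre, AVG(rating) FROM movies WHERE rating > 7.9 GROUP BY genre

Result:
genre  | AVG(rating)
-------+------------
Action | 8.2        
Horror | 9.3        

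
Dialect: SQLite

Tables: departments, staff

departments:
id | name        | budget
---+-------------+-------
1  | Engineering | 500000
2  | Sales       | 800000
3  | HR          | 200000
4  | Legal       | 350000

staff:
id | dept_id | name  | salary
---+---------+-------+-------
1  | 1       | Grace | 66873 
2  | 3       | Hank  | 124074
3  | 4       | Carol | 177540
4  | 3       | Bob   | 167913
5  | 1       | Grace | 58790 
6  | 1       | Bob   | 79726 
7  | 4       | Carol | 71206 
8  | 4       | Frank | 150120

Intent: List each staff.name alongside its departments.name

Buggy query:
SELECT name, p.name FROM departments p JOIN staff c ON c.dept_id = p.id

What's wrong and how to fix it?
Bug: Both tables have a 'name' column; the unqualified reference is ambiguous

Fix: Prefix ambiguous columns with the table alias

Corrected query:
SELECT c.name, p.name FROM departments p JOIN staff c ON c.dept_id = p.id

Result:
name  | name       
------+------------
Grace | Engineering
Hank  | HR         
Carol | Legal      
Bob   | HR         
Grace | Engineering
Bob   | Engineering
Carol | Legal      
Frank | Legal      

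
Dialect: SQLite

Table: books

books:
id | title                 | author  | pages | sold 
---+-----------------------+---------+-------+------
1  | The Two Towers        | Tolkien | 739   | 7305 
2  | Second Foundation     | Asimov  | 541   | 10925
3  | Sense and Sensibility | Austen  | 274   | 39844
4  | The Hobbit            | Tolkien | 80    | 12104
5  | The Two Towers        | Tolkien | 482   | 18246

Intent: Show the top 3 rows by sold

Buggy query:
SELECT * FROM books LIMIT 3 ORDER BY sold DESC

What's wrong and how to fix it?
Bug: LIMIT must come after ORDER BY

Fix: Swap the clauses: ORDER BY first, then LIMIT

Corrected query:
SELECT * FROM books ORDER BY sold DESC LIMIT 3

Result:
id | title                 | author  | pages | sold 
---+-----------------------+---------+-------+------
3  | Sense and Sensibility | Austen  | 274   | 39844
5  | The Two Towers        | Tolkien | 482   | 18246
4  | The Hobbit            | Tolkien | 80    | 12104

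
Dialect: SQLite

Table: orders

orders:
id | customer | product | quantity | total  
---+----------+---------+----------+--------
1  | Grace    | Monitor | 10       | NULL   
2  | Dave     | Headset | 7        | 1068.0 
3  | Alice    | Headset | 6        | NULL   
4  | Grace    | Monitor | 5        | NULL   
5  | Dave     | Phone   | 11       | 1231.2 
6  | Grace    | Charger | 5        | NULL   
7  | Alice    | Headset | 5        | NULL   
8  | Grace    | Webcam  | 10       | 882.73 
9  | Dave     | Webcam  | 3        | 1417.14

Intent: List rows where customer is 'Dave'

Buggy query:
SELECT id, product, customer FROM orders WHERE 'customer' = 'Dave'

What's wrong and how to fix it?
Bug: 'customer' in single quotes is a string literal, not the column; the comparison is literal-vs-literal and never true

Fix: Reference the column as customer without single quotes

Corrected query:
SELECT id, product, customer FROM orders WHERE customer = 'Dave'

Result:
id | product | customer
---+---------+---------
2  | Headset | Dave    
5  | Phone   | Dave    
9  | Webcam  | Dave    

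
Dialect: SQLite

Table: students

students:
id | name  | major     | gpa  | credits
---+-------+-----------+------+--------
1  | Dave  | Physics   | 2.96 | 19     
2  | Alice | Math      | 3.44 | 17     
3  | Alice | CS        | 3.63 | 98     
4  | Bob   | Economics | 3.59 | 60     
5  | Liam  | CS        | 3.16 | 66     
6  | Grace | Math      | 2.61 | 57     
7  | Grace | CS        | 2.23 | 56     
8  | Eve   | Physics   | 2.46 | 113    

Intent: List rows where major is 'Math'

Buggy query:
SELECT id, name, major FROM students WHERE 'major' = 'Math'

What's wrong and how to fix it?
Bug: 'major' in single quotes is a string literal, not the column; the comparison is literal-vs-literal and never true

Fix: Reference the column as major without single quotes

Corrected query:
SELECT id, name, major FROM students WHERE major = 'Math'

Result:
id | name  | major
---+-------+------
2  | Alice | Math 
6  | Grace | Math 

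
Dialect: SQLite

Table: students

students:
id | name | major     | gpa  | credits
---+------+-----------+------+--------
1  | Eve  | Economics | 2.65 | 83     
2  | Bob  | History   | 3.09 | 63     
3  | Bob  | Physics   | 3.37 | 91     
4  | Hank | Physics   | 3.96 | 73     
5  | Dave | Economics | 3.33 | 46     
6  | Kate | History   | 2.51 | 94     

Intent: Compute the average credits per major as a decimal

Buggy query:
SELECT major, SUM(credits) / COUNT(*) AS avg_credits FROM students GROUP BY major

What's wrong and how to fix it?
Bug: SUM(credits) and COUNT(*) are both integers; the division truncates the fractional part

Fix: Cast one side to REAL so the division keeps the fractional part

Corrected query:
SELECT major, SUM(credits) * 1.0 / COUNT(*) AS avg_credits FROM students GROUP BY major

Result:
major     | avg_credits
----------+------------
Economics | 64.5       
History   | 78.5       
Physics   | 82         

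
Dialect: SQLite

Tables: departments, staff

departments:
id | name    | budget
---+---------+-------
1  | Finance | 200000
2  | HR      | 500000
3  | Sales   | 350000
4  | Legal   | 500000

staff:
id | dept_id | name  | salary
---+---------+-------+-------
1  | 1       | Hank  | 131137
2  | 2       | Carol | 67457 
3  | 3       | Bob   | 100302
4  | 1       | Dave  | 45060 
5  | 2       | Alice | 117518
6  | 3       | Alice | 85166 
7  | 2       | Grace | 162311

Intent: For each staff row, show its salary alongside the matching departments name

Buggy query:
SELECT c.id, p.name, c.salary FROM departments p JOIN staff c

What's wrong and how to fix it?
Bug: Missing join condition: each staff row is matched to all departments rows instead of just its own

Fix: Add ON c.dept_id = p.id to the JOIN

Corrected query:
SELECT c.id, p.name, c.salary FROM departments p JOIN staff c ON c.dept_id = p.id

Result:
id | name    | salary
---+---------+-------
1  | Finance | 131137
2  | HR      | 67457 
3  | Sales   | 100302
4  | Finance | 45060 
5  | HR      | 117518
6  | Sales   | 85166 
7  | HR      | 162311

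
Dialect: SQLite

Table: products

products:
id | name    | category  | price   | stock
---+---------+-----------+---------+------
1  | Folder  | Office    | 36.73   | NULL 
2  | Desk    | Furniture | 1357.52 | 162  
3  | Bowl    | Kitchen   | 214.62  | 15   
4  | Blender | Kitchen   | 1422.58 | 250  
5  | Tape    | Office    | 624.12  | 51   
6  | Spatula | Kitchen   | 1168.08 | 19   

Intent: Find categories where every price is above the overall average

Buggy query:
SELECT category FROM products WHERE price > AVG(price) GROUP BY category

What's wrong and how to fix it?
Bug: WHERE evaluates per row before aggregation, so AVG() is unavailable

Fix: Use a subquery for AVG and a HAVING MIN(...) filter so the condition holds for every row in the group

Corrected query:
SELECT category FROM products GROUP BY category HAVING MIN(price) > (SELECT AVG(price) FROM products)

Result:
category 
---------
Furniture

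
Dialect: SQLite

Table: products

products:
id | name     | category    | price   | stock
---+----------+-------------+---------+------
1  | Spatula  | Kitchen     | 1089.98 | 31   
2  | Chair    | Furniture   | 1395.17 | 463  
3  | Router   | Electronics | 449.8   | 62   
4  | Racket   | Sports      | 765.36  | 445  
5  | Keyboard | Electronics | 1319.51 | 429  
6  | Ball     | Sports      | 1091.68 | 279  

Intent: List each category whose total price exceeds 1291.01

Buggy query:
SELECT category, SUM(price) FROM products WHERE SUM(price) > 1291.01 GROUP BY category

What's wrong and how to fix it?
Bug: WHERE runs before GROUP BY, so aggregates aren't available there

Fix: Use HAVING (which filters groups after aggregation) instead of WHERE

Corrected query:
SELECT category, SUM(price) FROM products GROUP BY category HAVING SUM(price) > 1291.01

Result:
category    | SUM(price)
------------+-----------
Electronics | 1769.31   
Furniture   | 1395.17   
Sports      | 1857.04   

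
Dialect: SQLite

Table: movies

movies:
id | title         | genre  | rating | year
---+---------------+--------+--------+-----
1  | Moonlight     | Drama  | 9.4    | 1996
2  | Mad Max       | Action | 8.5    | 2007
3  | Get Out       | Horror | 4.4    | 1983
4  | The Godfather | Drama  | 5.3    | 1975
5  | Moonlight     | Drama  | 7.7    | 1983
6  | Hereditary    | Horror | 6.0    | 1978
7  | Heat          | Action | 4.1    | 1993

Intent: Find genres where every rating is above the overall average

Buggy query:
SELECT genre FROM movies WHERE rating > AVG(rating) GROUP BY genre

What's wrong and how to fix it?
Bug: AVG() is an aggregate; it can't sit directly in WHERE

Fix: Use a subquery for AVG and a HAVING MIN(...) filter so the condition holds for every row in the group

Corrected query:
SELECT genre FROM movies GROUP BY genre HAVING MIN(rating) > (SELECT AVG(rating) FROM movies)

Result:
(no rows)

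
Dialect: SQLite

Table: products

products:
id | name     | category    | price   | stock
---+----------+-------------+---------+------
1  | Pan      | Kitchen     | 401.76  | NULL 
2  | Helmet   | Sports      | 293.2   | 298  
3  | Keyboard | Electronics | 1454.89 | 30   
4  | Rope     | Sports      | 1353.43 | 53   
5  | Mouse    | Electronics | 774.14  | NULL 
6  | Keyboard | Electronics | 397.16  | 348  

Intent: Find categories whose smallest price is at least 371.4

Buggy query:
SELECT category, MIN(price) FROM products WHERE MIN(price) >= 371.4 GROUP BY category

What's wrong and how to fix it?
Bug: Aggregates like MIN are computed per group after WHERE runs

Fix: Replace WHERE with HAVING after the GROUP BY

Corrected query:
SELECT category, MIN(price) FROM products GROUP BY category HAVING MIN(price) >= 371.4

Result:
category    | MIN(price)
------------+-----------
Electronics | 397.16    
Kitchen     | 401.76    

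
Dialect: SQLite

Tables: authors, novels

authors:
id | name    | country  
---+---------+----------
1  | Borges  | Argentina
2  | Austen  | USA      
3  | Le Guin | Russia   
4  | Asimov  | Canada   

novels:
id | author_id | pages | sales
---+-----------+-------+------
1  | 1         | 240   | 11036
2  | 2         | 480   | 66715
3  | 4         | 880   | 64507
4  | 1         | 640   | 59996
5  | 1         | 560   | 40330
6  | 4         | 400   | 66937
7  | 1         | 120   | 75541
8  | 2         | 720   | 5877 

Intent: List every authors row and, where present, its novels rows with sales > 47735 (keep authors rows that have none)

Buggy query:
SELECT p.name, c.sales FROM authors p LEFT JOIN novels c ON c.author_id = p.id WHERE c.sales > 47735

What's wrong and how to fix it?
Bug: A WHERE condition on the right-hand table after LEFT JOIN drops unmatched parents

Fix: Put 'c.sales > 47735' in the JOIN's ON clause instead of WHERE

Corrected query:
SELECT p.name, c.sales FROM authors p LEFT JOIN novels c ON c.author_id = p.id AND c.sales > 47735

Result:
name    | sales
--------+------
Borges  | 59996
Borges  | 75541
Austen  | 66715
Le Guin | NULL 
Asimov  | 64507
Asimov  | 66937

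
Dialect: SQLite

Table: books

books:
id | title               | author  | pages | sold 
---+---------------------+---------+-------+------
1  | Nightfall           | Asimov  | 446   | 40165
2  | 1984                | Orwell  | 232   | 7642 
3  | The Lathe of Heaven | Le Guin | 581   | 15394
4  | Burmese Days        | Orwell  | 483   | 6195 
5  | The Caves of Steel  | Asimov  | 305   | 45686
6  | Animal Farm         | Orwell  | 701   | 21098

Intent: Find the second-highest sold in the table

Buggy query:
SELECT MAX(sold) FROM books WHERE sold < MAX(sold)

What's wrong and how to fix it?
Bug: The inner MAX is an aggregate inside WHERE, which is not allowed

Fix: Compute the overall MAX in a subquery, then take MAX of rows below it

Corrected query:
SELECT MAX(sold) FROM books WHERE sold < (SELECT MAX(sold) FROM books)

Result:
MAX(sold)
---------
40165    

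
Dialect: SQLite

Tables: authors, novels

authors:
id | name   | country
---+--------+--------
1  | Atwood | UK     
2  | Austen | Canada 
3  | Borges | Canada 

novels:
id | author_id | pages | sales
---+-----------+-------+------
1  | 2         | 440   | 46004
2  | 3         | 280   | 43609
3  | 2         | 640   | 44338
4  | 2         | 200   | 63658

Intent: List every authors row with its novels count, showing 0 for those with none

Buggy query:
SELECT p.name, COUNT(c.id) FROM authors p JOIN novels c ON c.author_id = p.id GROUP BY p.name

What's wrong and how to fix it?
Bug: An inner join excludes parents with zero children

Fix: Switch to LEFT JOIN to retain unmatched parent rows

Corrected query:
SELECT p.name, COUNT(c.id) FROM authors p LEFT JOIN novels c ON c.author_id = p.id GROUP BY p.name

Result:
name   | COUNT(c.id)
-------+------------
Atwood | 0          
Austen | 3          
Borges | 1          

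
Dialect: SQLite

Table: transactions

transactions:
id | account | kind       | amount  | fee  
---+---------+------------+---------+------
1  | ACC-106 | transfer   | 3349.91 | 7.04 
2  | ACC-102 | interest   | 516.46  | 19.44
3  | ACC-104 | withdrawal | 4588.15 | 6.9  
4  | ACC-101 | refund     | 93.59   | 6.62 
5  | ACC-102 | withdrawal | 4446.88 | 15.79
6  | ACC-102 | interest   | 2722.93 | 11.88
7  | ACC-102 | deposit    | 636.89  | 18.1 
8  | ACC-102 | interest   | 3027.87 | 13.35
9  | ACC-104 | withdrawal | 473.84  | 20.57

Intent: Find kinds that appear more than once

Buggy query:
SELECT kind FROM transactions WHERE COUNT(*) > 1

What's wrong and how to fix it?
Bug: COUNT(*) is an aggregate and cannot be used in WHERE

Fix: GROUP BY kind, then filter groups with HAVING COUNT(*) > 1

Corrected query:
SELECT kind FROM transactions GROUP BY kind HAVING COUNT(*) > 1

Result:
kind      
----------
interest  
withdrawal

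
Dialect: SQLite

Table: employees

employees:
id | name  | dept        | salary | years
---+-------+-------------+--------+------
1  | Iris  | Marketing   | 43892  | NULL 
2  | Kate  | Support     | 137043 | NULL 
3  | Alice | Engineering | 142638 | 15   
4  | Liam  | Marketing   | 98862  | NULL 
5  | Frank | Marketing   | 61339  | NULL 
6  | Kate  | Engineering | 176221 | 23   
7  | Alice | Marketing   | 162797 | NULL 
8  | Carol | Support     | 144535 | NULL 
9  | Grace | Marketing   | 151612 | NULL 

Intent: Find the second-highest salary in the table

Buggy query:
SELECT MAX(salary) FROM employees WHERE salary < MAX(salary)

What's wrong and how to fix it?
Bug: MAX(salary) on the right of the comparison is an aggregate-in-WHERE error

Fix: Compute the overall MAX in a subquery, then take MAX of rows below it

Corrected query:
SELECT MAX(salary) FROM employees WHERE salary < (SELECT MAX(salary) FROM employees)

Result:
MAX(salary)
-----------
162797     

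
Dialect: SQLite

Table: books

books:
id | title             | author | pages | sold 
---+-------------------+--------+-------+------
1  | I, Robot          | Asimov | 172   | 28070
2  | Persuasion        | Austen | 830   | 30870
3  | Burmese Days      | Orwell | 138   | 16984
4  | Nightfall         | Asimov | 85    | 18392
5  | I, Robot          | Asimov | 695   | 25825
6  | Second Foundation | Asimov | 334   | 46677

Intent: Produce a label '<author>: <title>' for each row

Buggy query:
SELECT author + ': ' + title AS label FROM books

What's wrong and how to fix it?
Bug: SQLite uses || for string concatenation; + coerces text to numbers (yielding 0)

Fix: Replace + with || to concatenate text

Corrected query:
SELECT author || ': ' || title AS label FROM books

Result:
label                    
-------------------------
Asimov: I, Robot         
Austen: Persuasion       
Orwell: Burmese Days     
Asimov: Nightfall        
Asimov: I, Robot         
Asimov: Second Foundation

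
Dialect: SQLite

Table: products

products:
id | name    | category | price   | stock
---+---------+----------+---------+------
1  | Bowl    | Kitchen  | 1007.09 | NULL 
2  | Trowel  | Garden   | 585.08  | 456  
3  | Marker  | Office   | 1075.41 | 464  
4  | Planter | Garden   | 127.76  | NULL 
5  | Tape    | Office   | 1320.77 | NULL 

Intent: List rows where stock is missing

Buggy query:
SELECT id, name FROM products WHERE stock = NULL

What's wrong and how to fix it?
Bug: '= NULL' is always unknown in SQL three-valued logic, so no rows match

Fix: Use IS NULL to test for NULL

Corrected query:
SELECT id, name FROM products WHERE stock IS NULL

Result:
id | name   
---+--------
1  | Bowl   
4  | Planter
5  | Tape   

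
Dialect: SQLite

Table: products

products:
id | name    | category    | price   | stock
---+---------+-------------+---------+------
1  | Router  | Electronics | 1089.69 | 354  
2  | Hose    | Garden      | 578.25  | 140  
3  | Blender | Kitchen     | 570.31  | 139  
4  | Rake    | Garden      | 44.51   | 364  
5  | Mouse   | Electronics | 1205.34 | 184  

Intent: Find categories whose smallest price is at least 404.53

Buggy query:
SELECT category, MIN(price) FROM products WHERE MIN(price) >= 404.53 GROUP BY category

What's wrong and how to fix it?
Bug: Aggregates like MIN are computed per group after WHERE runs

Fix: Replace WHERE with HAVING after the GROUP BY

Corrected query:
SELECT category, MIN(price) FROM products GROUP BY category HAVING MIN(price) >= 404.53

Result:
category    | MIN(price)
------------+-----------
Electronics | 1089.69   
Kitchen     | 570.31    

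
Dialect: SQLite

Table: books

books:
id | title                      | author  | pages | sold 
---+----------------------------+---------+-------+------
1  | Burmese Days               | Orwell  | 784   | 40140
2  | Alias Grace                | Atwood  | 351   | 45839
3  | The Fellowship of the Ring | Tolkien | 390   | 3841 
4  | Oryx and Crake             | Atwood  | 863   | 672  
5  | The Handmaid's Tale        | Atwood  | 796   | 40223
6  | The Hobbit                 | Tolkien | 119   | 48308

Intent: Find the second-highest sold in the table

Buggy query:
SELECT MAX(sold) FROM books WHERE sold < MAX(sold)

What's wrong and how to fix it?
Bug: MAX(sold) on the right of the comparison is an aggregate-in-WHERE error

Fix: Put the inner MAX in a scalar subquery

Corrected query:
SELECT MAX(sold) FROM books WHERE sold < (SELECT MAX(sold) FROM books)

Result:
MAX(sold)
---------
45839    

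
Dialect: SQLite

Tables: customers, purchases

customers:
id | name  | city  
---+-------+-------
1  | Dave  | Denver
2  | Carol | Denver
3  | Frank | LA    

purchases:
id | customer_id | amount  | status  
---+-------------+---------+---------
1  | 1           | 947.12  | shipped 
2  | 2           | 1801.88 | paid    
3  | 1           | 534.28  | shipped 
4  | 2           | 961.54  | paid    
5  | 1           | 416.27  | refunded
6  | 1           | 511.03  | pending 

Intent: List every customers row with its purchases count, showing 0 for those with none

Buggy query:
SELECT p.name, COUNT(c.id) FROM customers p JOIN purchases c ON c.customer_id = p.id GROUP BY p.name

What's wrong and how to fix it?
Bug: An inner join excludes parents with zero children

Fix: Use LEFT JOIN so parents without children still appear (COUNT(c.id) gives 0)

Corrected query:
SELECT p.name, COUNT(c.id) FROM customers p LEFT JOIN purchases c ON c.customer_id = p.id GROUP BY p.name

Result:
name  | COUNT(c.id)
------+------------
Carol | 2          
Dave  | 4          
Frank | 0          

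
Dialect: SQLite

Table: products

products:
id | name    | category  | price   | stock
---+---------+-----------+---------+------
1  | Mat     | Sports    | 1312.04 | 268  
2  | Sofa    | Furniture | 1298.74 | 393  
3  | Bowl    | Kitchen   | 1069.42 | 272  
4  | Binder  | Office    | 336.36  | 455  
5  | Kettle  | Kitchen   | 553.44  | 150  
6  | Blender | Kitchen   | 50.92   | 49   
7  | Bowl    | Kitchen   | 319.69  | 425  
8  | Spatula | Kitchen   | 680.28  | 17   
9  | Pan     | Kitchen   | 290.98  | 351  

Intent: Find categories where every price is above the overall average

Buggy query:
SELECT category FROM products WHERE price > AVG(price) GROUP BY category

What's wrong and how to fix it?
Bug: AVG() is an aggregate; it can't sit directly in WHERE

Fix: Use a subquery for AVG and a HAVING MIN(...) filter so the condition holds for every row in the group

Corrected query:
SELECT category FROM products GROUP BY category HAVING MIN(price) > (SELECT AVG(price) FROM products)

Result:
category 
---------
Furniture
Sports   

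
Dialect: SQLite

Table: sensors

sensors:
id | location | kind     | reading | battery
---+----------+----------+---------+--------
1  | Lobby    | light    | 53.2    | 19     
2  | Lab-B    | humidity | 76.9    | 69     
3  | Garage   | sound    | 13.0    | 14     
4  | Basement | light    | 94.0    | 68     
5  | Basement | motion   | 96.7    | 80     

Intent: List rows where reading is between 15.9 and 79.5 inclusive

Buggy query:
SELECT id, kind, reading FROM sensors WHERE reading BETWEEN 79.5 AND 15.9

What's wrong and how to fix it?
Bug: The bounds are reversed; BETWEEN a AND b requires a <= b to match anything

Fix: Swap the bounds so the smaller value comes first

Corrected query:
SELECT id, kind, reading FROM sensors WHERE reading BETWEEN 15.9 AND 79.5

Result:
id | kind     | reading
---+----------+--------
1  | light    | 53.2   
2  | humidity | 76.9   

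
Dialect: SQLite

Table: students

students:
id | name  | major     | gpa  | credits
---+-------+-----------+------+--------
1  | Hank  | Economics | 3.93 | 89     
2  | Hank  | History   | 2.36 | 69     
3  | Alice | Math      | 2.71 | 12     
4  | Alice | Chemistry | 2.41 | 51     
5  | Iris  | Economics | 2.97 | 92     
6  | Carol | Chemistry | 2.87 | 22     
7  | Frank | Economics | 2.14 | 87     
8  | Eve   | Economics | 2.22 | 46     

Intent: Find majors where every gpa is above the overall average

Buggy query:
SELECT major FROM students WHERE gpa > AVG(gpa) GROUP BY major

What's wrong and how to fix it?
Bug: WHERE evaluates per row before aggregation, so AVG() is unavailable

Fix: Use a subquery for AVG and a HAVING MIN(...) filter so the condition holds for every row in the group

Corrected query:
SELECT major FROM students GROUP BY major HAVING MIN(gpa) > (SELECT AVG(gpa) FROM students)

Result:
major
-----
Math 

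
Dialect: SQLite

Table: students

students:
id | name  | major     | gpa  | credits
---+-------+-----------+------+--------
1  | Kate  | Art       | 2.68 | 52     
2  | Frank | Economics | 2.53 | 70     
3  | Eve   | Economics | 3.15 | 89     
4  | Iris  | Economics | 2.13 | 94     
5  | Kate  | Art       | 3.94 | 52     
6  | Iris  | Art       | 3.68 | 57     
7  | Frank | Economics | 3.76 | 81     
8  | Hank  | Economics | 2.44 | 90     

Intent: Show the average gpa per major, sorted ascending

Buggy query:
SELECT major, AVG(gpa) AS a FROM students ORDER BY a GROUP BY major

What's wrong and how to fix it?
Bug: GROUP BY must precede ORDER BY

Fix: Move ORDER BY to the end, after GROUP BY

Corrected query:
SELECT major, AVG(gpa) AS a FROM students GROUP BY major ORDER BY a

Result:
major     | a       
----------+---------
Economics | 2.802   
Art       | 3.433333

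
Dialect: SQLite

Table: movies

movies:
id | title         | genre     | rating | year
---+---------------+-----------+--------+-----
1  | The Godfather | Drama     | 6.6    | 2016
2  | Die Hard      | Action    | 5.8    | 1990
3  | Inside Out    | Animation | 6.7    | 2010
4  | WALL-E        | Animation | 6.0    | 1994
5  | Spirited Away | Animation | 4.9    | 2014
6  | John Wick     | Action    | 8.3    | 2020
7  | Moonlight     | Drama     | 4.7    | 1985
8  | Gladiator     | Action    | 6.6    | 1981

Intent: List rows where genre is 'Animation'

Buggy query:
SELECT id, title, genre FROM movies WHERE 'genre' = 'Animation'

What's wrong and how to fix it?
Bug: Single quotes denote string literals in SQL; the column name is being compared as a constant string

Fix: Reference the column as genre without single quotes

Corrected query:
SELECT id, title, genre FROM movies WHERE genre = 'Animation'

Result:
id | title         | genre    
---+---------------+----------
3  | Inside Out    | Animation
4  | WALL-E        | Animation
5  | Spirited Away | Animation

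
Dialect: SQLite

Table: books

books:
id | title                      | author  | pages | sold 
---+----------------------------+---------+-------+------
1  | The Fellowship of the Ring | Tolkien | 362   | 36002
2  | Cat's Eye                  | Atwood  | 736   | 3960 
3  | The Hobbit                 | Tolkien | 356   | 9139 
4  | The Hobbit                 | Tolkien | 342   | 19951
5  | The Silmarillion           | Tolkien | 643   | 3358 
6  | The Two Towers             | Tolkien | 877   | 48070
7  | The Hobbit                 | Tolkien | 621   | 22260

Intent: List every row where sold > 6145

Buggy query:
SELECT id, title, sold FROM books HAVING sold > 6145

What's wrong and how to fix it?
Bug: HAVING filters the output of aggregation, but this query has no GROUP BY and no aggregate functions, so SQLite rejects it (HAVING clause on a non-aggregate query); the condition here is per row

Fix: Use WHERE for row-level filtering

Corrected query:
SELECT id, title, sold FROM books WHERE sold > 6145

Result:
id | title                      | sold 
---+----------------------------+------
1  | The Fellowship of the Ring | 36002
3  | The Hobbit                 | 9139 
4  | The Hobbit                 | 19951
6  | The Two Towers             | 48070
7  | The Hobbit                 | 22260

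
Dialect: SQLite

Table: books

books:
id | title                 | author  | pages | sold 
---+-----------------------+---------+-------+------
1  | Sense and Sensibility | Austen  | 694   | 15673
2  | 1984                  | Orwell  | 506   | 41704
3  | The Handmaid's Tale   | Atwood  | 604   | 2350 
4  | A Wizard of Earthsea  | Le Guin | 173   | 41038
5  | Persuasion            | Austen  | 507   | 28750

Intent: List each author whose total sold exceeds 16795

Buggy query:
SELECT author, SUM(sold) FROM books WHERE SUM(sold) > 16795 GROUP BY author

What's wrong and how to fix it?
Bug: SUM(sold) is an aggregate, but WHERE filters rows before aggregation

Fix: Move the aggregate condition to a HAVING clause

Corrected query:
SELECT author, SUM(sold) FROM books GROUP BY author HAVING SUM(sold) > 16795

Result:
author  | SUM(sold)
--------+----------
Austen  | 44423    
Le Guin | 41038    
Orwell  | 41704    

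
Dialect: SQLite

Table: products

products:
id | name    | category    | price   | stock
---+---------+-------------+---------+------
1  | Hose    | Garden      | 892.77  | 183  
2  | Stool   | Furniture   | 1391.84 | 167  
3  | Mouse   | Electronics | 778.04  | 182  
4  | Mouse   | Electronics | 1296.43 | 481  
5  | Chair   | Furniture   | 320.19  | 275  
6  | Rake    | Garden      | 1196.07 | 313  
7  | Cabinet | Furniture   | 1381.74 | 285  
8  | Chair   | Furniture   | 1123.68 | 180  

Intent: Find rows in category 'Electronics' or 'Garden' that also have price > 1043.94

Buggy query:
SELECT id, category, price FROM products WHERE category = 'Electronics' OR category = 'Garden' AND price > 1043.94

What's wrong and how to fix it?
Bug: Without parentheses, AND is evaluated before OR, so the price filter only applies to the 'Garden' branch

Fix: Add parentheses around the OR so the AND applies to both alternatives

Corrected query:
SELECT id, category, price FROM products WHERE (category = 'Electronics' OR category = 'Garden') AND price > 1043.94

Result:
id | category    | price  
---+-------------+--------
4  | Electronics | 1296.43
6  | Garden      | 1196.07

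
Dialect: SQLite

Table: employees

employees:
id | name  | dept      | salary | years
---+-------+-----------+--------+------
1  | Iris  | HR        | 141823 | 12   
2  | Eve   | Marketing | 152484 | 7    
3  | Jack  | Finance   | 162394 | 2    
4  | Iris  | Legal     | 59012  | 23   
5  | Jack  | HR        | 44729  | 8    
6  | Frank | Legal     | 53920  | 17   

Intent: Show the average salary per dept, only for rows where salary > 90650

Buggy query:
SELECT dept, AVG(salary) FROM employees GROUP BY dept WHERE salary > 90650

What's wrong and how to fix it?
Bug: WHERE cannot follow GROUP BY

Fix: Move the WHERE clause before GROUP BY

Corrected query:
SELECT dept, AVG(salary) FROM employees WHERE salary > 90650 GROUP BY dept

Result:
dept      | AVG(salary)
----------+------------
Finance   | 162394     
HR        | 141823     
Marketing | 152484     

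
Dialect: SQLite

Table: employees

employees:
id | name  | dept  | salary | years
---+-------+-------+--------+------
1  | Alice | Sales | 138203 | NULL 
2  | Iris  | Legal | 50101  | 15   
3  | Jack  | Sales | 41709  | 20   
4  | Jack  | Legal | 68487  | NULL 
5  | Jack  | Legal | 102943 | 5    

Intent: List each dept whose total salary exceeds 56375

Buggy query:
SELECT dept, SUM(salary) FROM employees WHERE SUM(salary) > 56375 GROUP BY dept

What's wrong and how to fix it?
Bug: SUM(salary) is an aggregate, but WHERE filters rows before aggregation

Fix: Use HAVING (which filters groups after aggregation) instead of WHERE

Corrected query:
SELECT dept, SUM(salary) FROM employees GROUP BY dept HAVING SUM(salary) > 56375

Result:
dept  | SUM(salary)
------+------------
Legal | 221531     
Sales | 179912     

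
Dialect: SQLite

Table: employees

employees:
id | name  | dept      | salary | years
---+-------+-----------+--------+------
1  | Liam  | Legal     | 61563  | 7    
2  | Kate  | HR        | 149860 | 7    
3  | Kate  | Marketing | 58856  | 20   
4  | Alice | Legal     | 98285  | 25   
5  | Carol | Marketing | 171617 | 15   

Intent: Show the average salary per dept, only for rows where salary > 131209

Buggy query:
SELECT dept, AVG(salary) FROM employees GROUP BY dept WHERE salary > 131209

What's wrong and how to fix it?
Bug: WHERE cannot follow GROUP BY

Fix: Move the WHERE clause before GROUP BY

Corrected query:
SELECT dept, AVG(salary) FROM employees WHERE salary > 131209 GROUP BY dept

Result:
dept      | AVG(salary)
----------+------------
HR        | 149860     
Marketing | 171617     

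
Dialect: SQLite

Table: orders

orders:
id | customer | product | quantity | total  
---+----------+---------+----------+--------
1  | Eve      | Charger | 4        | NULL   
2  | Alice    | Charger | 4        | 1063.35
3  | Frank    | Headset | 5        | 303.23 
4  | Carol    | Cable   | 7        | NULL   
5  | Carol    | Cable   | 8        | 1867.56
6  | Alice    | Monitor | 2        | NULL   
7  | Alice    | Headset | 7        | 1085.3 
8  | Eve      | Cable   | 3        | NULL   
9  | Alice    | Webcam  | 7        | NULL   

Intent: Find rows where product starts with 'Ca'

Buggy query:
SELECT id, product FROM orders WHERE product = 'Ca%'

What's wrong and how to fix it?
Bug: Wildcards only work with LIKE; '=' treats '%' as a literal character

Fix: Use LIKE for wildcard pattern matching

Corrected query:
SELECT id, product FROM orders WHERE product LIKE 'Ca%'

Result:
id | product
---+--------
4  | Cable  
5  | Cable  
8  | Cable  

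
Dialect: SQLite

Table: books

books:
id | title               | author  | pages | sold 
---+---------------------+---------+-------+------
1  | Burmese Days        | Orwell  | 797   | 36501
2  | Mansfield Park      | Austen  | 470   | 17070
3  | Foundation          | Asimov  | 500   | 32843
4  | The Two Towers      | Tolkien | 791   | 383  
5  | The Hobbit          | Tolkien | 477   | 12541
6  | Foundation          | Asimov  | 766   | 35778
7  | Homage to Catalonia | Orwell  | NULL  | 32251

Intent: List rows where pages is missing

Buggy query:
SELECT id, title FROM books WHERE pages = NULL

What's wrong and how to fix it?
Bug: '= NULL' is always unknown in SQL three-valued logic, so no rows match

Fix: Use IS NULL to test for NULL

Corrected query:
SELECT id, title FROM books WHERE pages IS NULL

Result:
id | title              
---+--------------------
7  | Homage to Catalonia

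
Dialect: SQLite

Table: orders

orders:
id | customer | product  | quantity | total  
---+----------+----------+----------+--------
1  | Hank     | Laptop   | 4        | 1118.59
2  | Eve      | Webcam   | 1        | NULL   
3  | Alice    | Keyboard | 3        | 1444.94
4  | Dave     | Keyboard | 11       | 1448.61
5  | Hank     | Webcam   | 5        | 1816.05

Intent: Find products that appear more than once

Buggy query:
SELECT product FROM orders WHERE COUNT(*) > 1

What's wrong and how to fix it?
Bug: WHERE can't reference COUNT(*); aggregates are computed after WHERE

Fix: Group first, then use HAVING for the count condition

Corrected query:
SELECT product FROM orders GROUP BY product HAVING COUNT(*) > 1

Result:
product 
--------
Keyboard
Webcam  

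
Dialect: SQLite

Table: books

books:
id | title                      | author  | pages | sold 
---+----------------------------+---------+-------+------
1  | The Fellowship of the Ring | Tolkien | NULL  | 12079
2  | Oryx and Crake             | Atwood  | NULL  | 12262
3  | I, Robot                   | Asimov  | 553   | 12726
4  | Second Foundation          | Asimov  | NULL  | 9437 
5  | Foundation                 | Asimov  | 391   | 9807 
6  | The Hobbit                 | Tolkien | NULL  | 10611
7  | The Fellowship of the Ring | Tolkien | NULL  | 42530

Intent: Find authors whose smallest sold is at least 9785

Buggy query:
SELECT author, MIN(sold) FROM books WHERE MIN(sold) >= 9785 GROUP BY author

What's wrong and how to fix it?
Bug: Aggregates like MIN are computed per group after WHERE runs

Fix: Use HAVING for the per-group MIN condition

Corrected query:
SELECT author, MIN(sold) FROM books GROUP BY author HAVING MIN(sold) >= 9785

Result:
author  | MIN(sold)
--------+----------
Atwood  | 12262    
Tolkien | 10611    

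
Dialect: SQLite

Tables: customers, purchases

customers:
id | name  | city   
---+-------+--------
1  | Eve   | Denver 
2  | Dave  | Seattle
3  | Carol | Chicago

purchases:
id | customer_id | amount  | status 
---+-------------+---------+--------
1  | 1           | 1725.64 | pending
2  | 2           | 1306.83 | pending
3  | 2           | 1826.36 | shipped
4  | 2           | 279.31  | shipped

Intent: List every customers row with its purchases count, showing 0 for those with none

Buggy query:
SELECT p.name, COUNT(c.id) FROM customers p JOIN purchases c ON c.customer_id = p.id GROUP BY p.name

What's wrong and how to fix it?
Bug: An inner join excludes parents with zero children

Fix: Use LEFT JOIN so parents without children still appear (COUNT(c.id) gives 0)

Corrected query:
SELECT p.name, COUNT(c.id) FROM customers p LEFT JOIN purchases c ON c.customer_id = p.id GROUP BY p.name

Result:
name  | COUNT(c.id)
------+------------
Carol | 0          
Dave  | 3          
Eve   | 1          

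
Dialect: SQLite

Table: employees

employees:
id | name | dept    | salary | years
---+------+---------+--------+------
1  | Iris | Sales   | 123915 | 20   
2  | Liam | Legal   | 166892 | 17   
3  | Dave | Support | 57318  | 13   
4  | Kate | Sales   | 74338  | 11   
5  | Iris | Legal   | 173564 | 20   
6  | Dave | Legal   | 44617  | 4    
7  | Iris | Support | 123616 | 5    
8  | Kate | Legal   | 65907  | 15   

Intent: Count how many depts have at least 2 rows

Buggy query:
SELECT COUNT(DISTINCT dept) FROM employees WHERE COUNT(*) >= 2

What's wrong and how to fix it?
Bug: COUNT(*) cannot appear in WHERE; the per-group count doesn't exist yet

Fix: Use a subquery that GROUPs and filters with HAVING, then count its rows

Corrected query:
SELECT COUNT(*) FROM (SELECT dept FROM employees GROUP BY dept HAVING COUNT(*) >= 2)

Result:
COUNT(*)
--------
3       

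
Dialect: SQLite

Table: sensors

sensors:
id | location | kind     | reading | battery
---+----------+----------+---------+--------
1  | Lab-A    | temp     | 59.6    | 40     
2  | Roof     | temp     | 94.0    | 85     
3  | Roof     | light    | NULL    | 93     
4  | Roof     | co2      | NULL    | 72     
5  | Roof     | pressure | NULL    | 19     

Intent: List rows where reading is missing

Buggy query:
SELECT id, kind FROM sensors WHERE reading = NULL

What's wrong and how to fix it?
Bug: '= NULL' is always unknown in SQL three-valued logic, so no rows match

Fix: Use IS NULL to test for NULL

Corrected query:
SELECT id, kind FROM sensors WHERE reading IS NULL

Result:
id | kind    
---+---------
3  | light   
4  | co2     
5  | pressure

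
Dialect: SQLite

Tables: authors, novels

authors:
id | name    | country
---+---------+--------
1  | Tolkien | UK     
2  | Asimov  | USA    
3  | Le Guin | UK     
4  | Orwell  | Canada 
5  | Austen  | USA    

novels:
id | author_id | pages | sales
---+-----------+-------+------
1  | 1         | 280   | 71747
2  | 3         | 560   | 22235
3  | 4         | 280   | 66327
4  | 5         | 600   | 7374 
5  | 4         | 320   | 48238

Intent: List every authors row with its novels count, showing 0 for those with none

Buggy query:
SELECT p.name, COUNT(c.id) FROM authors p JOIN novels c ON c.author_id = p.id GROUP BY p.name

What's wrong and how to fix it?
Bug: An inner join excludes parents with zero children

Fix: Switch to LEFT JOIN to retain unmatched parent rows

Corrected query:
SELECT p.name, COUNT(c.id) FROM authors p LEFT JOIN novels c ON c.author_id = p.id GROUP BY p.name

Result:
name    | COUNT(c.id)
--------+------------
Asimov  | 0          
Austen  | 1          
Le Guin | 1          
Orwell  | 2          
Tolkien | 1          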